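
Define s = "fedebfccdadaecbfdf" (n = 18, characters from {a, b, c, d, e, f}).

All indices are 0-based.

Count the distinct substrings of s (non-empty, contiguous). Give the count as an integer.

rank | idx | suffix
   0 |   9 | adaecbfdf
   1 |  11 | aecbfdf
   2 |   4 | bfccdadaecbfdf
   3 |  14 | bfdf
   4 |  13 | cbfdf
   5 |   6 | ccdadaecbfdf
   6 |   7 | cdadaecbfdf
   7 |   8 | dadaecbfdf
   8 |  10 | daecbfdf
   9 |   2 | debfccdadaecbfdf
  10 |  16 | df
  11 |   3 | ebfccdadaecbfdf
  12 |  12 | ecbfdf
  13 |   1 | edebfccdadaecbfdf
  14 |  17 | f
  15 |   5 | fccdadaecbfdf
  16 |  15 | fdf
  17 |   0 | fedebfccdadaecbfdf

SA = [9, 11, 4, 14, 13, 6, 7, 8, 10, 2, 16, 3, 12, 1, 17, 5, 15, 0]
[i] adj suffixes → lcp
  [1] 9/11 → 1 ('a')
  [2] 11/4 → 0 ('')
  [3] 4/14 → 2 ('bf')
  [4] 14/13 → 0 ('')
  [5] 13/6 → 1 ('c')
  [6] 6/7 → 1 ('c')
  [7] 7/8 → 0 ('')
  [8] 8/10 → 2 ('da')
  [9] 10/2 → 1 ('d')
  [10] 2/16 → 1 ('d')
  [11] 16/3 → 0 ('')
  [12] 3/12 → 1 ('e')
  [13] 12/1 → 1 ('e')
  [14] 1/17 → 0 ('')
  [15] 17/5 → 1 ('f')
  [16] 5/15 → 1 ('f')
  [17] 15/0 → 1 ('f')

n(n+1)/2 = 18·19/2 = 171
Σ LCP = 0 + 1 + 0 + 2 + 0 + 1 + 1 + 0 + 2 + 1 + 1 + 0 + 1 + 1 + 0 + 1 + 1 + 1 = 14
distinct = 171 − 14 = 157

157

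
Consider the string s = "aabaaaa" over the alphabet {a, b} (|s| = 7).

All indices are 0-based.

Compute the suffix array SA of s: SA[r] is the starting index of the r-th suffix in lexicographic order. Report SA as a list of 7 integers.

rank | idx | suffix
   0 |   6 | a
   1 |   5 | aa
   2 |   4 | aaa
   3 |   3 | aaaa
   4 |   0 | aabaaaa
   5 |   1 | abaaaa
   6 |   2 | baaaa

[6, 5, 4, 3, 0, 1, 2]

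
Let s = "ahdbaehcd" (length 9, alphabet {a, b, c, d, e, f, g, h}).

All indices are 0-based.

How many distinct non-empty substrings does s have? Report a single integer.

sorted suffixes:
  #0 SA[0]=4  'aehcd'
  #1 SA[1]=0  'ahdbaehcd'
  #2 SA[2]=3  'baehcd'
  #3 SA[3]=7  'cd'
  #4 SA[4]=8  'd'
  #5 SA[5]=2  'dbaehcd'
  #6 SA[6]=5  'ehcd'
  #7 SA[7]=6  'hcd'
  #8 SA[8]=1  'hdbaehcd'

SA = [4, 0, 3, 7, 8, 2, 5, 6, 1]
[i] adj suffixes → lcp
  [1] 4/0 → 1 ('a')
  [2] 0/3 → 0 ('')
  [3] 3/7 → 0 ('')
  [4] 7/8 → 0 ('')
  [5] 8/2 → 1 ('d')
  [6] 2/5 → 0 ('')
  [7] 5/6 → 0 ('')
  [8] 6/1 → 1 ('h')

n(n+1)/2 = 9·10/2 = 45
Σ LCP = 0 + 1 + 0 + 0 + 0 + 1 + 0 + 0 + 1 = 3
distinct = 45 − 3 = 42

42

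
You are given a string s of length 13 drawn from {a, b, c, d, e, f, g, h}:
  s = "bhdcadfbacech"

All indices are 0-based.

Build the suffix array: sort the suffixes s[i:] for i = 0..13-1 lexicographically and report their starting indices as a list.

sorted suffixes:
  #0 SA[0]=8  'acech'
  #1 SA[1]=4  'adfbacech'
  #2 SA[2]=7  'bacech'
  #3 SA[3]=0  'bhdcadfbacech'
  #4 SA[4]=3  'cadfbacech'
  #5 SA[5]=9  'cech'
  #6 SA[6]=11  'ch'
  #7 SA[7]=2  'dcadfbacech'
  #8 SA[8]=5  'dfbacech'
  #9 SA[9]=10  'ech'
  #10 SA[10]=6  'fbacech'
  #11 SA[11]=12  'h'
  #12 SA[12]=1  'hdcadfbacech'

[8, 4, 7, 0, 3, 9, 11, 2, 5, 10, 6, 12, 1]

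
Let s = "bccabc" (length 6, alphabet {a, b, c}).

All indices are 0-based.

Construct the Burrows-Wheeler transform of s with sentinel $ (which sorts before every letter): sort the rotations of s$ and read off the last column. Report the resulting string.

cca$bcb

rank  rotation last
    0  $bccabc  c
    1  abc$bcc  c
    2  bc$bcca  a
    3  bccabc$  $
    4  c$bccab  b
    5  cabc$bc  c
    6  ccabc$b  b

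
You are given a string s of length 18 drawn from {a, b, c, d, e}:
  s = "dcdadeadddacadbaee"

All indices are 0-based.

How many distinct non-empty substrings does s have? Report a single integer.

sorted suffixes:
  #0 SA[0]=10  'acadbaee'
  #1 SA[1]=12  'adbaee'
  #2 SA[2]=6  'adddacadbaee'
  #3 SA[3]=3  'adeadddacadbaee'
  #4 SA[4]=15  'aee'
  #5 SA[5]=14  'baee'
  #6 SA[6]=11  'cadbaee'
  #7 SA[7]=1  'cdadeadddacadbaee'
  #8 SA[8]=9  'dacadbaee'
  #9 SA[9]=2  'dadeadddacadbaee'
  #10 SA[10]=13  'dbaee'
  #11 SA[11]=0  'dcdadeadddacadbaee'
  #12 SA[12]=8  'ddacadbaee'
  #13 SA[13]=7  'dddacadbaee'
  #14 SA[14]=4  'deadddacadbaee'
  #15 SA[15]=17  'e'
  #16 SA[16]=5  'eadddacadbaee'
  #17 SA[17]=16  'ee'

SA = [10, 12, 6, 3, 15, 14, 11, 1, 9, 2, 13, 0, 8, 7, 4, 17, 5, 16]
rank  pair      lcp
   1  s[10:],s[12:]  1  'a'
   2  s[12:],s[6:]  2  'ad'
   3  s[6:],s[3:]  2  'ad'
   4  s[3:],s[15:]  1  'a'
   5  s[15:],s[14:]  0  ''
   6  s[14:],s[11:]  0  ''
   7  s[11:],s[1:]  1  'c'
   8  s[1:],s[9:]  0  ''
   9  s[9:],s[2:]  2  'da'
  10  s[2:],s[13:]  1  'd'
  11  s[13:],s[0:]  1  'd'
  12  s[0:],s[8:]  1  'd'
  13  s[8:],s[7:]  2  'dd'
  14  s[7:],s[4:]  1  'd'
  15  s[4:],s[17:]  0  ''
  16  s[17:],s[5:]  1  'e'
  17  s[5:],s[16:]  1  'e'

n(n+1)/2 = 18·19/2 = 171
Σ LCP = 0 + 1 + 2 + 2 + 1 + 0 + 0 + 1 + 0 + 2 + 1 + 1 + 1 + 2 + 1 + 0 + 1 + 1 = 17
distinct = 171 − 17 = 154

154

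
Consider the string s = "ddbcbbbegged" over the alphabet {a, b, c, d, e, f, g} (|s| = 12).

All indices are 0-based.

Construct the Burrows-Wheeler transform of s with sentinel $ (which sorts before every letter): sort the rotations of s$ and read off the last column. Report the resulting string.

rank  rotation       last
    0  $ddbcbbbegged  d
    1  bbbegged$ddbc  c
    2  bbegged$ddbcb  b
    3  bcbbbegged$dd  d
    4  begged$ddbcbb  b
    5  cbbbegged$ddb  b
    6  d$ddbcbbbegge  e
    7  dbcbbbegged$d  d
    8  ddbcbbbegged$  $
    9  ed$ddbcbbbegg  g
   10  egged$ddbcbbb  b
   11  ged$ddbcbbbeg  g
   12  gged$ddbcbbbe  e

dcbdbbed$gbge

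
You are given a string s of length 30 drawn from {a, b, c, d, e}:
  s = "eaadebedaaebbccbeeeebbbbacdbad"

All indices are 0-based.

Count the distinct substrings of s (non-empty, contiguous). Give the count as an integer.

rank→(start, suffix):
  0 → (1, 'aadebedaaebbccbeeeebbbbacdbad')
  1 → (8, 'aaebbccbeeeebbbbacdbad')
  2 → (24, 'acdbad')
  3 → (28, 'ad')
  4 → (2, 'adebedaaebbccbeeeebbbbacdbad')
  5 → (9, 'aebbccbeeeebbbbacdbad')
  6 → (23, 'bacdbad')
  7 → (27, 'bad')
  8 → (22, 'bbacdbad')
  9 → (21, 'bbbacdbad')
  10 → (20, 'bbbbacdbad')
  11 → (11, 'bbccbeeeebbbbacdbad')
  12 → (12, 'bccbeeeebbbbacdbad')
  13 → (5, 'bedaaebbccbeeeebbbbacdbad')
  14 → (15, 'beeeebbbbacdbad')
  15 → (14, 'cbeeeebbbbacdbad')
  16 → (13, 'ccbeeeebbbbacdbad')
  17 → (25, 'cdbad')
  18 → (29, 'd')
  19 → (7, 'daaebbccbeeeebbbbacdbad')
  20 → (26, 'dbad')
  21 → (3, 'debedaaebbccbeeeebbbbacdbad')
  22 → (0, 'eaadebedaaebbccbeeeebbbbacdbad')
  23 → (19, 'ebbbbacdbad')
  24 → (10, 'ebbccbeeeebbbbacdbad')
  25 → (4, 'ebedaaebbccbeeeebbbbacdbad')
  26 → (6, 'edaaebbccbeeeebbbbacdbad')
  27 → (18, 'eebbbbacdbad')
  28 → (17, 'eeebbbbacdbad')
  29 → (16, 'eeeebbbbacdbad')

SA = [1, 8, 24, 28, 2, 9, 23, 27, 22, 21, 20, 11, 12, 5, 15, 14, 13, 25, 29, 7, 26, 3, 0, 19, 10, 4, 6, 18, 17, 16]
[i] adj suffixes → lcp
  [1] 1/8 → 2 ('aa')
  [2] 8/24 → 1 ('a')
  [3] 24/28 → 1 ('a')
  [4] 28/2 → 2 ('ad')
  [5] 2/9 → 1 ('a')
  [6] 9/23 → 0 ('')
  [7] 23/27 → 2 ('ba')
  [8] 27/22 → 1 ('b')
  [9] 22/21 → 2 ('bb')
  [10] 21/20 → 3 ('bbb')
  [11] 20/11 → 2 ('bb')
  [12] 11/12 → 1 ('b')
  [13] 12/5 → 1 ('b')
  [14] 5/15 → 2 ('be')
  [15] 15/14 → 0 ('')
  [16] 14/13 → 1 ('c')
  [17] 13/25 → 1 ('c')
  [18] 25/29 → 0 ('')
  [19] 29/7 → 1 ('d')
  [20] 7/26 → 1 ('d')
  [21] 26/3 → 1 ('d')
  [22] 3/0 → 0 ('')
  [23] 0/19 → 1 ('e')
  [24] 19/10 → 3 ('ebb')
  [25] 10/4 → 2 ('eb')
  [26] 4/6 → 1 ('e')
  [27] 6/18 → 1 ('e')
  [28] 18/17 → 2 ('ee')
  [29] 17/16 → 3 ('eee')

n(n+1)/2 = 30·31/2 = 465
Σ LCP = 0 + 2 + 1 + 1 + 2 + 1 + 0 + 2 + 1 + 2 + 3 + 2 + 1 + 1 + 2 + 0 + 1 + 1 + 0 + 1 + 1 + 1 + 0 + 1 + 3 + 2 + 1 + 1 + 2 + 3 = 39
distinct = 465 − 39 = 426

426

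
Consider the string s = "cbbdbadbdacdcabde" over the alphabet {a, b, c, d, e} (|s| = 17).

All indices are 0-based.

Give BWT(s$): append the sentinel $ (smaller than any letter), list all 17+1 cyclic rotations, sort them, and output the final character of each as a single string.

rank  rotation            last
    0  $cbbdbadbdacdcabde  e
    1  abde$cbbdbadbdacdc  c
    2  acdcabde$cbbdbadbd  d
    3  adbdacdcabde$cbbdb  b
    4  badbdacdcabde$cbbd  d
    5  bbdbadbdacdcabde$c  c
    6  bdacdcabde$cbbdbad  d
    7  bdbadbdacdcabde$cb  b
    8  bde$cbbdbadbdacdca  a
    9  cabde$cbbdbadbdacd  d
   10  cbbdbadbdacdcabde$  $
   11  cdcabde$cbbdbadbda  a
   12  dacdcabde$cbbdbadb  b
   13  dbadbdacdcabde$cbb  b
   14  dbdacdcabde$cbbdba  a
   15  dcabde$cbbdbadbdac  c
   16  de$cbbdbadbdacdcab  b
   17  e$cbbdbadbdacdcabd  d

ecdbdcdbad$abbacbd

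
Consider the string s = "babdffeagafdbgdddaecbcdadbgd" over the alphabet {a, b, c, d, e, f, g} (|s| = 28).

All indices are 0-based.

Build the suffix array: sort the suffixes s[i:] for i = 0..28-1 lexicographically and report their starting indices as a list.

rank→(start, suffix):
  0 → (1, 'abdffeagafdbgdddaecbcdadbgd')
  1 → (23, 'adbgd')
  2 → (17, 'aecbcdadbgd')
  3 → (9, 'afdbgdddaecbcdadbgd')
  4 → (7, 'agafdbgdddaecbcdadbgd')
  5 → (0, 'babdffeagafdbgdddaecbcdadbgd')
  6 → (20, 'bcdadbgd')
  7 → (2, 'bdffeagafdbgdddaecbcdadbgd')
  8 → (25, 'bgd')
  9 → (12, 'bgdddaecbcdadbgd')
  10 → (19, 'cbcdadbgd')
  11 → (21, 'cdadbgd')
  12 → (27, 'd')
  13 → (22, 'dadbgd')
  14 → (16, 'daecbcdadbgd')
  15 → (24, 'dbgd')
  16 → (11, 'dbgdddaecbcdadbgd')
  17 → (15, 'ddaecbcdadbgd')
  18 → (14, 'dddaecbcdadbgd')
  19 → (3, 'dffeagafdbgdddaecbcdadbgd')
  20 → (6, 'eagafdbgdddaecbcdadbgd')
  21 → (18, 'ecbcdadbgd')
  22 → (10, 'fdbgdddaecbcdadbgd')
  23 → (5, 'feagafdbgdddaecbcdadbgd')
  24 → (4, 'ffeagafdbgdddaecbcdadbgd')
  25 → (8, 'gafdbgdddaecbcdadbgd')
  26 → (26, 'gd')
  27 → (13, 'gdddaecbcdadbgd')

[1, 23, 17, 9, 7, 0, 20, 2, 25, 12, 19, 21, 27, 22, 16, 24, 11, 15, 14, 3, 6, 18, 10, 5, 4, 8, 26, 13]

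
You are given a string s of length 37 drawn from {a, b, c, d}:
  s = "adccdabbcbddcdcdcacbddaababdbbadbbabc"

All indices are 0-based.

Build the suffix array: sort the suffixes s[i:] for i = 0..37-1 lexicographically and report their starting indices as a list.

[22, 23, 5, 34, 25, 17, 30, 0, 33, 24, 29, 32, 28, 6, 35, 7, 26, 19, 9, 36, 16, 18, 8, 2, 3, 14, 12, 21, 4, 31, 27, 15, 1, 13, 11, 20, 10]

rank→(start, suffix):
  0 → (22, 'aababdbbadbbabc')
  1 → (23, 'ababdbbadbbabc')
  2 → (5, 'abbcbddcdcdcacbddaababdbbadbbabc')
  3 → (34, 'abc')
  4 → (25, 'abdbbadbbabc')
  5 → (17, 'acbddaababdbbadbbabc')
  6 → (30, 'adbbabc')
  7 → (0, 'adccdabbcbddcdcdcacbddaababdbbadbbabc')
  8 → (33, 'babc')
  9 → (24, 'babdbbadbbabc')
  10 → (29, 'badbbabc')
  11 → (32, 'bbabc')
  12 → (28, 'bbadbbabc')
  13 → (6, 'bbcbddcdcdcacbddaababdbbadbbabc')
  14 → (35, 'bc')
  15 → (7, 'bcbddcdcdcacbddaababdbbadbbabc')
  16 → (26, 'bdbbadbbabc')
  17 → (19, 'bddaababdbbadbbabc')
  18 → (9, 'bddcdcdcacbddaababdbbadbbabc')
  19 → (36, 'c')
  20 → (16, 'cacbddaababdbbadbbabc')
  21 → (18, 'cbddaababdbbadbbabc')
  22 → (8, 'cbddcdcdcacbddaababdbbadbbabc')
  23 → (2, 'ccdabbcbddcdcdcacbddaababdbbadbbabc')
  24 → (3, 'cdabbcbddcdcdcacbddaababdbbadbbabc')
  25 → (14, 'cdcacbddaababdbbadbbabc')
  26 → (12, 'cdcdcacbddaababdbbadbbabc')
  27 → (21, 'daababdbbadbbabc')
  28 → (4, 'dabbcbddcdcdcacbddaababdbbadbbabc')
  29 → (31, 'dbbabc')
  30 → (27, 'dbbadbbabc')
  31 → (15, 'dcacbddaababdbbadbbabc')
  32 → (1, 'dccdabbcbddcdcdcacbddaababdbbadbbabc')
  33 → (13, 'dcdcacbddaababdbbadbbabc')
  34 → (11, 'dcdcdcacbddaababdbbadbbabc')
  35 → (20, 'ddaababdbbadbbabc')
  36 → (10, 'ddcdcdcacbddaababdbbadbbabc')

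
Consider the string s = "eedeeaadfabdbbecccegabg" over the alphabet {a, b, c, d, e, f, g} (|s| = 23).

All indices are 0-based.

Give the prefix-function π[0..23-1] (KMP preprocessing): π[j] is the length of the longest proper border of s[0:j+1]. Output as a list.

π[0] = 0
j=1 s[j]='e': π[1]=1 (border 'e')
j=2 s[j]='d': k: 1→0; π[2]=0 (border '')
j=3 s[j]='e': π[3]=1 (border 'e')
j=4 s[j]='e': π[4]=2 (border 'ee')
j=5 s[j]='a': k: 2→1→0; π[5]=0 (border '')
j=6 s[j]='a': π[6]=0 (border '')
j=7 s[j]='d': π[7]=0 (border '')
j=8 s[j]='f': π[8]=0 (border '')
j=9 s[j]='a': π[9]=0 (border '')
j=10 s[j]='b': π[10]=0 (border '')
j=11 s[j]='d': π[11]=0 (border '')
j=12 s[j]='b': π[12]=0 (border '')
j=13 s[j]='b': π[13]=0 (border '')
j=14 s[j]='e': π[14]=1 (border 'e')
j=15 s[j]='c': k: 1→0; π[15]=0 (border '')
j=16 s[j]='c': π[16]=0 (border '')
j=17 s[j]='c': π[17]=0 (border '')
j=18 s[j]='e': π[18]=1 (border 'e')
j=19 s[j]='g': k: 1→0; π[19]=0 (border '')
j=20 s[j]='a': π[20]=0 (border '')
j=21 s[j]='b': π[21]=0 (border '')
j=22 s[j]='g': π[22]=0 (border '')

[0, 1, 0, 1, 2, 0, 0, 0, 0, 0, 0, 0, 0, 0, 1, 0, 0, 0, 1, 0, 0, 0, 0]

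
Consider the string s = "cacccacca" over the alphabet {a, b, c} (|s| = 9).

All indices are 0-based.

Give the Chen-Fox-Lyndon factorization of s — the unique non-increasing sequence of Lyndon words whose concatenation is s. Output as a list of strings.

["c", "accc", "acc", "a"]

emit factor 1: 'c' (i=0, period=1)
emit factor 2: 'accc' (i=1, period=4)
emit factor 3: 'acc' (i=5, period=3)
emit factor 4: 'a' (i=8, period=1)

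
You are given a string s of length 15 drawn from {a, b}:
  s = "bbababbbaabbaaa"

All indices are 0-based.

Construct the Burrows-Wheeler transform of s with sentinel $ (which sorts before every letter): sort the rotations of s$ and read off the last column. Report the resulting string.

rank  rotation          last
    0  $bbababbbaabbaaa  a
    1  a$bbababbbaabbaa  a
    2  aa$bbababbbaabba  a
    3  aaa$bbababbbaabb  b
    4  aabbaaa$bbababbb  b
    5  ababbbaabbaaa$bb  b
    6  abbaaa$bbababbba  a
    7  abbbaabbaaa$bbab  b
    8  baaa$bbababbbaab  b
    9  baabbaaa$bbababb  b
   10  bababbbaabbaaa$b  b
   11  babbbaabbaaa$bba  a
   12  bbaaa$bbababbbaa  a
   13  bbaabbaaa$bbabab  b
   14  bbababbbaabbaaa$  $
   15  bbbaabbaaa$bbaba  a

aaabbbabbbbaab$a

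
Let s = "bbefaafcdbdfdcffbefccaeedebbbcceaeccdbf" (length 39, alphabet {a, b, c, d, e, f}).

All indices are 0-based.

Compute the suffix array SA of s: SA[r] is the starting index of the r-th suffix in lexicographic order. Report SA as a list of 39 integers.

rank→(start, suffix):
  0 → (4, 'aafcdbdfdcffbefccaeedebbbcceaeccdbf')
  1 → (32, 'aeccdbf')
  2 → (21, 'aeedebbbcceaeccdbf')
  3 → (5, 'afcdbdfdcffbefccaeedebbbcceaeccdbf')
  4 → (26, 'bbbcceaeccdbf')
  5 → (27, 'bbcceaeccdbf')
  6 → (0, 'bbefaafcdbdfdcffbefccaeedebbbcceaeccdbf')
  7 → (28, 'bcceaeccdbf')
  8 → (9, 'bdfdcffbefccaeedebbbcceaeccdbf')
  9 → (1, 'befaafcdbdfdcffbefccaeedebbbcceaeccdbf')
  10 → (16, 'befccaeedebbbcceaeccdbf')
  11 → (37, 'bf')
  12 → (20, 'caeedebbbcceaeccdbf')
  13 → (19, 'ccaeedebbbcceaeccdbf')
  14 → (34, 'ccdbf')
  15 → (29, 'cceaeccdbf')
  16 → (7, 'cdbdfdcffbefccaeedebbbcceaeccdbf')
  17 → (35, 'cdbf')
  18 → (30, 'ceaeccdbf')
  19 → (13, 'cffbefccaeedebbbcceaeccdbf')
  20 → (8, 'dbdfdcffbefccaeedebbbcceaeccdbf')
  21 → (36, 'dbf')
  22 → (12, 'dcffbefccaeedebbbcceaeccdbf')
  23 → (24, 'debbbcceaeccdbf')
  24 → (10, 'dfdcffbefccaeedebbbcceaeccdbf')
  25 → (31, 'eaeccdbf')
  26 → (25, 'ebbbcceaeccdbf')
  27 → (33, 'eccdbf')
  28 → (23, 'edebbbcceaeccdbf')
  29 → (22, 'eedebbbcceaeccdbf')
  30 → (2, 'efaafcdbdfdcffbefccaeedebbbcceaeccdbf')
  31 → (17, 'efccaeedebbbcceaeccdbf')
  32 → (38, 'f')
  33 → (3, 'faafcdbdfdcffbefccaeedebbbcceaeccdbf')
  34 → (15, 'fbefccaeedebbbcceaeccdbf')
  35 → (18, 'fccaeedebbbcceaeccdbf')
  36 → (6, 'fcdbdfdcffbefccaeedebbbcceaeccdbf')
  37 → (11, 'fdcffbefccaeedebbbcceaeccdbf')
  38 → (14, 'ffbefccaeedebbbcceaeccdbf')

[4, 32, 21, 5, 26, 27, 0, 28, 9, 1, 16, 37, 20, 19, 34, 29, 7, 35, 30, 13, 8, 36, 12, 24, 10, 31, 25, 33, 23, 22, 2, 17, 38, 3, 15, 18, 6, 11, 14]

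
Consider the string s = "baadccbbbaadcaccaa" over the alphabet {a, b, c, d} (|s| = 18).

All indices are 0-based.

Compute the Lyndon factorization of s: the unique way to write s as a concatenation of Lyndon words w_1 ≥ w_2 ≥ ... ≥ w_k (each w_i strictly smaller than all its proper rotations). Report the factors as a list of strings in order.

["b", "aadccbbb", "aadcacc", "a", "a"]

emit factor 1: 'b' (i=0, period=1)
emit factor 2: 'aadccbbb' (i=1, period=8)
emit factor 3: 'aadcacc' (i=9, period=7)
emit factor 4: 'a' (i=16, period=1)
emit factor 5: 'a' (i=17, period=1)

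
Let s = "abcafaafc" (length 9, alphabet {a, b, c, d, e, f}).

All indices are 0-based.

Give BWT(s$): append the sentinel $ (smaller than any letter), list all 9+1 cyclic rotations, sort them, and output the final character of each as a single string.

cf$caafbaa

rank  rotation    last
    0  $abcafaafc  c
    1  aafc$abcaf  f
    2  abcafaafc$  $
    3  afaafc$abc  c
    4  afc$abcafa  a
    5  bcafaafc$a  a
    6  c$abcafaaf  f
    7  cafaafc$ab  b
    8  faafc$abca  a
    9  fc$abcafaa  a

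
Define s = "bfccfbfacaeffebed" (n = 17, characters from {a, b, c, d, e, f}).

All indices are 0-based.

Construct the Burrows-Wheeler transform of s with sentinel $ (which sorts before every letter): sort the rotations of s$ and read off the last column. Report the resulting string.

dfcef$afcefbabcbfe

rank  rotation            last
    0  $bfccfbfacaeffebed  d
    1  acaeffebed$bfccfbf  f
    2  aeffebed$bfccfbfac  c
    3  bed$bfccfbfacaeffe  e
    4  bfacaeffebed$bfccf  f
    5  bfccfbfacaeffebed$  $
    6  caeffebed$bfccfbfa  a
    7  ccfbfacaeffebed$bf  f
    8  cfbfacaeffebed$bfc  c
    9  d$bfccfbfacaeffebe  e
   10  ebed$bfccfbfacaeff  f
   11  ed$bfccfbfacaeffeb  b
   12  effebed$bfccfbfaca  a
   13  facaeffebed$bfccfb  b
   14  fbfacaeffebed$bfcc  c
   15  fccfbfacaeffebed$b  b
   16  febed$bfccfbfacaef  f
   17  ffebed$bfccfbfacae  e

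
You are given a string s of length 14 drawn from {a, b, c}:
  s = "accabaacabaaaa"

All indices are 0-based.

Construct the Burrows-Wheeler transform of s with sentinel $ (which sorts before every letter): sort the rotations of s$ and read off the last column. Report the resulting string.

rank  rotation         last
    0  $accabaacabaaaa  a
    1  a$accabaacabaaa  a
    2  aa$accabaacabaa  a
    3  aaa$accabaacaba  a
    4  aaaa$accabaacab  b
    5  aacabaaaa$accab  b
    6  abaaaa$accabaac  c
    7  abaacabaaaa$acc  c
    8  acabaaaa$accaba  a
    9  accabaacabaaaa$  $
   10  baaaa$accabaaca  a
   11  baacabaaaa$acca  a
   12  cabaaaa$accabaa  a
   13  cabaacabaaaa$ac  c
   14  ccabaacabaaaa$a  a

aaaabbcca$aaaca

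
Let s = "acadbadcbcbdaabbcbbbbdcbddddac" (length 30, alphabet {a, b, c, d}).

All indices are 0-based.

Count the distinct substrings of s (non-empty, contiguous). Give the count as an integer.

rank | idx | suffix
   0 |  12 | aabbcbbbbdcbddddac
   1 |  13 | abbcbbbbdcbddddac
   2 |  28 | ac
   3 |   0 | acadbadcbcbdaabbcbbbbdcbddddac
   4 |   2 | adbadcbcbdaabbcbbbbdcbddddac
   5 |   5 | adcbcbdaabbcbbbbdcbddddac
   6 |   4 | badcbcbdaabbcbbbbdcbddddac
   7 |  17 | bbbbdcbddddac
   8 |  18 | bbbdcbddddac
   9 |  14 | bbcbbbbdcbddddac
  10 |  19 | bbdcbddddac
  11 |  15 | bcbbbbdcbddddac
  12 |   8 | bcbdaabbcbbbbdcbddddac
  13 |  10 | bdaabbcbbbbdcbddddac
  14 |  20 | bdcbddddac
  15 |  23 | bddddac
  16 |  29 | c
  17 |   1 | cadbadcbcbdaabbcbbbbdcbddddac
  18 |  16 | cbbbbdcbddddac
  19 |   7 | cbcbdaabbcbbbbdcbddddac
  20 |   9 | cbdaabbcbbbbdcbddddac
  21 |  22 | cbddddac
  22 |  11 | daabbcbbbbdcbddddac
  23 |  27 | dac
  24 |   3 | dbadcbcbdaabbcbbbbdcbddddac
  25 |   6 | dcbcbdaabbcbbbbdcbddddac
  26 |  21 | dcbddddac
  27 |  26 | ddac
  28 |  25 | dddac
  29 |  24 | ddddac

SA = [12, 13, 28, 0, 2, 5, 4, 17, 18, 14, 19, 15, 8, 10, 20, 23, 29, 1, 16, 7, 9, 22, 11, 27, 3, 6, 21, 26, 25, 24]
[i] adj suffixes → lcp
  [1] 12/13 → 1 ('a')
  [2] 13/28 → 1 ('a')
  [3] 28/0 → 2 ('ac')
  [4] 0/2 → 1 ('a')
  [5] 2/5 → 2 ('ad')
  [6] 5/4 → 0 ('')
  [7] 4/17 → 1 ('b')
  [8] 17/18 → 3 ('bbb')
  [9] 18/14 → 2 ('bb')
  [10] 14/19 → 2 ('bb')
  [11] 19/15 → 1 ('b')
  [12] 15/8 → 3 ('bcb')
  [13] 8/10 → 1 ('b')
  [14] 10/20 → 2 ('bd')
  [15] 20/23 → 2 ('bd')
  [16] 23/29 → 0 ('')
  [17] 29/1 → 1 ('c')
  [18] 1/16 → 1 ('c')
  [19] 16/7 → 2 ('cb')
  [20] 7/9 → 2 ('cb')
  [21] 9/22 → 3 ('cbd')
  [22] 22/11 → 0 ('')
  [23] 11/27 → 2 ('da')
  [24] 27/3 → 1 ('d')
  [25] 3/6 → 1 ('d')
  [26] 6/21 → 3 ('dcb')
  [27] 21/26 → 1 ('d')
  [28] 26/25 → 2 ('dd')
  [29] 25/24 → 3 ('ddd')

n(n+1)/2 = 30·31/2 = 465
Σ LCP = 0 + 1 + 1 + 2 + 1 + 2 + 0 + 1 + 3 + 2 + 2 + 1 + 3 + 1 + 2 + 2 + 0 + 1 + 1 + 2 + 2 + 3 + 0 + 2 + 1 + 1 + 3 + 1 + 2 + 3 = 46
distinct = 465 − 46 = 419

419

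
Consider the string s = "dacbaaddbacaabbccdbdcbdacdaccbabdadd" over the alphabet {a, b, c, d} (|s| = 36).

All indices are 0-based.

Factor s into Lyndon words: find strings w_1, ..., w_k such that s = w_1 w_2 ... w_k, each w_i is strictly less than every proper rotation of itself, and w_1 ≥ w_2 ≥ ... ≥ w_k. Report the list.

emit factor 1: 'd' (i=0, period=1)
emit factor 2: 'acb' (i=1, period=3)
emit factor 3: 'aaddbac' (i=4, period=7)
emit factor 4: 'aabbccdbdcbdacdaccbabdadd' (i=11, period=25)

["d", "acb", "aaddbac", "aabbccdbdcbdacdaccbabdadd"]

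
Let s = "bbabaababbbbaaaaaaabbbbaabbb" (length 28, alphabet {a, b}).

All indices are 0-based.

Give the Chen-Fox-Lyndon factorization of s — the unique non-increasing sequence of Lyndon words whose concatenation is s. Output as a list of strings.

["b", "b", "ab", "aababbbb", "aaaaaaabbbbaabbb"]

emit factor 1: 'b' (i=0, period=1)
emit factor 2: 'b' (i=1, period=1)
emit factor 3: 'ab' (i=2, period=2)
emit factor 4: 'aababbbb' (i=4, period=8)
emit factor 5: 'aaaaaaabbbbaabbb' (i=12, period=16)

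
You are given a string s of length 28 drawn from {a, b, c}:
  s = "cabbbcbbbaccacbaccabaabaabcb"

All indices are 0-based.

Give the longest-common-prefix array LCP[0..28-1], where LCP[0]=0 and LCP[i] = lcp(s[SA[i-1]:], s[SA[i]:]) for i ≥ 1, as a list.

rank→(start, suffix):
  0 → (20, 'aabaabcb')
  1 → (23, 'aabcb')
  2 → (18, 'abaabaabcb')
  3 → (21, 'abaabcb')
  4 → (1, 'abbbcbbbaccacbaccabaabaabcb')
  5 → (24, 'abcb')
  6 → (12, 'acbaccabaabaabcb')
  7 → (15, 'accabaabaabcb')
  8 → (9, 'accacbaccabaabaabcb')
  9 → (27, 'b')
  10 → (19, 'baabaabcb')
  11 → (22, 'baabcb')
  12 → (14, 'baccabaabaabcb')
  13 → (8, 'baccacbaccabaabaabcb')
  14 → (7, 'bbaccacbaccabaabaabcb')
  15 → (6, 'bbbaccacbaccabaabaabcb')
  16 → (2, 'bbbcbbbaccacbaccabaabaabcb')
  17 → (3, 'bbcbbbaccacbaccabaabaabcb')
  18 → (25, 'bcb')
  19 → (4, 'bcbbbaccacbaccabaabaabcb')
  20 → (17, 'cabaabaabcb')
  21 → (0, 'cabbbcbbbaccacbaccabaabaabcb')
  22 → (11, 'cacbaccabaabaabcb')
  23 → (26, 'cb')
  24 → (13, 'cbaccabaabaabcb')
  25 → (5, 'cbbbaccacbaccabaabaabcb')
  26 → (16, 'ccabaabaabcb')
  27 → (10, 'ccacbaccabaabaabcb')

SA = [20, 23, 18, 21, 1, 24, 12, 15, 9, 27, 19, 22, 14, 8, 7, 6, 2, 3, 25, 4, 17, 0, 11, 26, 13, 5, 16, 10]
i: (SA[i-1],SA[i]) lcp shared
  1: (20,23) 3 'aab'
  2: (23,18) 1 'a'
  3: (18,21) 5 'abaab'
  4: (21,1) 2 'ab'
  5: (1,24) 2 'ab'
  6: (24,12) 1 'a'
  7: (12,15) 2 'ac'
  8: (15,9) 4 'acca'
  9: (9,27) 0 ''
  10: (27,19) 1 'b'
  11: (19,22) 4 'baab'
  12: (22,14) 2 'ba'
  13: (14,8) 5 'bacca'
  14: (8,7) 1 'b'
  15: (7,6) 2 'bb'
  16: (6,2) 3 'bbb'
  17: (2,3) 2 'bb'
  18: (3,25) 1 'b'
  19: (25,4) 3 'bcb'
  20: (4,17) 0 ''
  21: (17,0) 3 'cab'
  22: (0,11) 2 'ca'
  23: (11,26) 1 'c'
  24: (26,13) 2 'cb'
  25: (13,5) 2 'cb'
  26: (5,16) 1 'c'
  27: (16,10) 3 'cca'

[0, 3, 1, 5, 2, 2, 1, 2, 4, 0, 1, 4, 2, 5, 1, 2, 3, 2, 1, 3, 0, 3, 2, 1, 2, 2, 1, 3]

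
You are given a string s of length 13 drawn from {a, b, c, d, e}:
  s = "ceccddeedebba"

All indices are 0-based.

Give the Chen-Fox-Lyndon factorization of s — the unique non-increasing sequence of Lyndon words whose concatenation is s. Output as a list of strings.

emit factor 1: 'ce' (i=0, period=2)
emit factor 2: 'ccddeede' (i=2, period=8)
emit factor 3: 'b' (i=10, period=1)
emit factor 4: 'b' (i=11, period=1)
emit factor 5: 'a' (i=12, period=1)

["ce", "ccddeede", "b", "b", "a"]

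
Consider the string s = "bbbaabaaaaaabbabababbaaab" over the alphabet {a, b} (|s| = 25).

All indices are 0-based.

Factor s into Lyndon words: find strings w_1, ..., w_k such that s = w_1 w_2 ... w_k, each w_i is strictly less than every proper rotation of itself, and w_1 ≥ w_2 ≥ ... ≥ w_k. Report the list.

["b", "b", "b", "aab", "aaaaaabbabababbaaab"]

emit factor 1: 'b' (i=0, period=1)
emit factor 2: 'b' (i=1, period=1)
emit factor 3: 'b' (i=2, period=1)
emit factor 4: 'aab' (i=3, period=3)
emit factor 5: 'aaaaaabbabababbaaab' (i=6, period=19)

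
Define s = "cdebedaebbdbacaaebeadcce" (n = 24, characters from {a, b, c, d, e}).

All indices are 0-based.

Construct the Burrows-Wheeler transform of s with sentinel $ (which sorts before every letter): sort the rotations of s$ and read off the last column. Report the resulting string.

ecbedadebeead$cebaccbaadb

rank  rotation                   last
    0  $cdebedaebbdbacaaebeadcce  e
    1  aaebeadcce$cdebedaebbdbac  c
    2  acaaebeadcce$cdebedaebbdb  b
    3  adcce$cdebedaebbdbacaaebe  e
    4  aebbdbacaaebeadcce$cdebed  d
    5  aebeadcce$cdebedaebbdbaca  a
    6  bacaaebeadcce$cdebedaebbd  d
    7  bbdbacaaebeadcce$cdebedae  e
    8  bdbacaaebeadcce$cdebedaeb  b
    9  beadcce$cdebedaebbdbacaae  e
   10  bedaebbdbacaaebeadcce$cde  e
   11  caaebeadcce$cdebedaebbdba  a
   12  cce$cdebedaebbdbacaaebead  d
   13  cdebedaebbdbacaaebeadcce$  $
   14  ce$cdebedaebbdbacaaebeadc  c
   15  daebbdbacaaebeadcce$cdebe  e
   16  dbacaaebeadcce$cdebedaebb  b
   17  dcce$cdebedaebbdbacaaebea  a
   18  debedaebbdbacaaebeadcce$c  c
   19  e$cdebedaebbdbacaaebeadcc  c
   20  eadcce$cdebedaebbdbacaaeb  b
   21  ebbdbacaaebeadcce$cdebeda  a
   22  ebeadcce$cdebedaebbdbacaa  a
   23  ebedaebbdbacaaebeadcce$cd  d
   24  edaebbdbacaaebeadcce$cdeb  b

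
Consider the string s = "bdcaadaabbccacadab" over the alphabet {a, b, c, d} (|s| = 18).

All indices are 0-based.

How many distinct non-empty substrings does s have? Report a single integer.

150

sorted suffixes:
  #0 SA[0]=6  'aabbccacadab'
  #1 SA[1]=3  'aadaabbccacadab'
  #2 SA[2]=16  'ab'
  #3 SA[3]=7  'abbccacadab'
  #4 SA[4]=12  'acadab'
  #5 SA[5]=4  'adaabbccacadab'
  #6 SA[6]=14  'adab'
  #7 SA[7]=17  'b'
  #8 SA[8]=8  'bbccacadab'
  #9 SA[9]=9  'bccacadab'
  #10 SA[10]=0  'bdcaadaabbccacadab'
  #11 SA[11]=2  'caadaabbccacadab'
  #12 SA[12]=11  'cacadab'
  #13 SA[13]=13  'cadab'
  #14 SA[14]=10  'ccacadab'
  #15 SA[15]=5  'daabbccacadab'
  #16 SA[16]=15  'dab'
  #17 SA[17]=1  'dcaadaabbccacadab'

SA = [6, 3, 16, 7, 12, 4, 14, 17, 8, 9, 0, 2, 11, 13, 10, 5, 15, 1]
rank  pair      lcp
   1  s[6:],s[3:]  2  'aa'
   2  s[3:],s[16:]  1  'a'
   3  s[16:],s[7:]  2  'ab'
   4  s[7:],s[12:]  1  'a'
   5  s[12:],s[4:]  1  'a'
   6  s[4:],s[14:]  3  'ada'
   7  s[14:],s[17:]  0  ''
   8  s[17:],s[8:]  1  'b'
   9  s[8:],s[9:]  1  'b'
  10  s[9:],s[0:]  1  'b'
  11  s[0:],s[2:]  0  ''
  12  s[2:],s[11:]  2  'ca'
  13  s[11:],s[13:]  2  'ca'
  14  s[13:],s[10:]  1  'c'
  15  s[10:],s[5:]  0  ''
  16  s[5:],s[15:]  2  'da'
  17  s[15:],s[1:]  1  'd'

n(n+1)/2 = 18·19/2 = 171
Σ LCP = 0 + 2 + 1 + 2 + 1 + 1 + 3 + 0 + 1 + 1 + 1 + 0 + 2 + 2 + 1 + 0 + 2 + 1 = 21
distinct = 171 − 21 = 150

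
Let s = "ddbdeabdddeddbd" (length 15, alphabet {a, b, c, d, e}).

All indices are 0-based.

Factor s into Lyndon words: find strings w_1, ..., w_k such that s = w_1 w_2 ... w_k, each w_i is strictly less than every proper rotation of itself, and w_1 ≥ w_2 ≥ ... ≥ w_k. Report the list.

["d", "d", "bde", "abdddeddbd"]

emit factor 1: 'd' (i=0, period=1)
emit factor 2: 'd' (i=1, period=1)
emit factor 3: 'bde' (i=2, period=3)
emit factor 4: 'abdddeddbd' (i=5, period=10)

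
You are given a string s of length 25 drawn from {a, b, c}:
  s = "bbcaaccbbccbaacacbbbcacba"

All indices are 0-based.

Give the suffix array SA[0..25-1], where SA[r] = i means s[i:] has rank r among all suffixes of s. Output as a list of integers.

rank | idx | suffix
   0 |  24 | a
   1 |  12 | aacacbbbcacba
   2 |   3 | aaccbbccbaacacbbbcacba
   3 |  13 | acacbbbcacba
   4 |  21 | acba
   5 |  15 | acbbbcacba
   6 |   4 | accbbccbaacacbbbcacba
   7 |  23 | ba
   8 |  11 | baacacbbbcacba
   9 |  17 | bbbcacba
  10 |   0 | bbcaaccbbccbaacacbbbcacba
  11 |  18 | bbcacba
  12 |   7 | bbccbaacacbbbcacba
  13 |   1 | bcaaccbbccbaacacbbbcacba
  14 |  19 | bcacba
  15 |   8 | bccbaacacbbbcacba
  16 |   2 | caaccbbccbaacacbbbcacba
  17 |  20 | cacba
  18 |  14 | cacbbbcacba
  19 |  22 | cba
  20 |  10 | cbaacacbbbcacba
  21 |  16 | cbbbcacba
  22 |   6 | cbbccbaacacbbbcacba
  23 |   9 | ccbaacacbbbcacba
  24 |   5 | ccbbccbaacacbbbcacba

[24, 12, 3, 13, 21, 15, 4, 23, 11, 17, 0, 18, 7, 1, 19, 8, 2, 20, 14, 22, 10, 16, 6, 9, 5]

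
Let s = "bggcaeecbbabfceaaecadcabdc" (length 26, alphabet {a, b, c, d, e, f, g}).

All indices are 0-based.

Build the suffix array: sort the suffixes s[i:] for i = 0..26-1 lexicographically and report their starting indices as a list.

[15, 22, 10, 19, 16, 4, 9, 8, 23, 11, 0, 25, 21, 18, 3, 7, 13, 24, 20, 14, 17, 6, 5, 12, 2, 1]

sorted suffixes:
  #0 SA[0]=15  'aaecadcabdc'
  #1 SA[1]=22  'abdc'
  #2 SA[2]=10  'abfceaaecadcabdc'
  #3 SA[3]=19  'adcabdc'
  #4 SA[4]=16  'aecadcabdc'
  #5 SA[5]=4  'aeecbbabfceaaecadcabdc'
  #6 SA[6]=9  'babfceaaecadcabdc'
  #7 SA[7]=8  'bbabfceaaecadcabdc'
  #8 SA[8]=23  'bdc'
  #9 SA[9]=11  'bfceaaecadcabdc'
  #10 SA[10]=0  'bggcaeecbbabfceaaecadcabdc'
  #11 SA[11]=25  'c'
  #12 SA[12]=21  'cabdc'
  #13 SA[13]=18  'cadcabdc'
  #14 SA[14]=3  'caeecbbabfceaaecadcabdc'
  #15 SA[15]=7  'cbbabfceaaecadcabdc'
  #16 SA[16]=13  'ceaaecadcabdc'
  #17 SA[17]=24  'dc'
  #18 SA[18]=20  'dcabdc'
  #19 SA[19]=14  'eaaecadcabdc'
  #20 SA[20]=17  'ecadcabdc'
  #21 SA[21]=6  'ecbbabfceaaecadcabdc'
  #22 SA[22]=5  'eecbbabfceaaecadcabdc'
  #23 SA[23]=12  'fceaaecadcabdc'
  #24 SA[24]=2  'gcaeecbbabfceaaecadcabdc'
  #25 SA[25]=1  'ggcaeecbbabfceaaecadcabdc'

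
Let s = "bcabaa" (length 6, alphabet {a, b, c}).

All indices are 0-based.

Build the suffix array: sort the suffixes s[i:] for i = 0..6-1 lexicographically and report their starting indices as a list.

[5, 4, 2, 3, 0, 1]

rank→(start, suffix):
  0 → (5, 'a')
  1 → (4, 'aa')
  2 → (2, 'abaa')
  3 → (3, 'baa')
  4 → (0, 'bcabaa')
  5 → (1, 'cabaa')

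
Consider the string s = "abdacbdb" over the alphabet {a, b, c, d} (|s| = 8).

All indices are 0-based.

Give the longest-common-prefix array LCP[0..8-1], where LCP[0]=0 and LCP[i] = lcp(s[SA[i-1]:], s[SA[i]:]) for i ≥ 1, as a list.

rank | idx | suffix
   0 |   0 | abdacbdb
   1 |   3 | acbdb
   2 |   7 | b
   3 |   1 | bdacbdb
   4 |   5 | bdb
   5 |   4 | cbdb
   6 |   2 | dacbdb
   7 |   6 | db

SA = [0, 3, 7, 1, 5, 4, 2, 6]
[i] adj suffixes → lcp
  [1] 0/3 → 1 ('a')
  [2] 3/7 → 0 ('')
  [3] 7/1 → 1 ('b')
  [4] 1/5 → 2 ('bd')
  [5] 5/4 → 0 ('')
  [6] 4/2 → 0 ('')
  [7] 2/6 → 1 ('d')

[0, 1, 0, 1, 2, 0, 0, 1]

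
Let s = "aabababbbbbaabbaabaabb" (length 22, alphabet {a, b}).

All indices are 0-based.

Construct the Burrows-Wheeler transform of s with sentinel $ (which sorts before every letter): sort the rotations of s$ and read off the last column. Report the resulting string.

rank  rotation                 last
    0  $aabababbbbbaabbaabaabb  b
    1  aabaabb$aabababbbbbaabb  b
    2  aabababbbbbaabbaabaabb$  $
    3  aabb$aabababbbbbaabbaab  b
    4  aabbaabaabb$aabababbbbb  b
    5  abaabb$aabababbbbbaabba  a
    6  abababbbbbaabbaabaabb$a  a
    7  ababbbbbaabbaabaabb$aab  b
    8  abb$aabababbbbbaabbaaba  a
    9  abbaabaabb$aabababbbbba  a
   10  abbbbbaabbaabaabb$aabab  b
   11  b$aabababbbbbaabbaabaab  b
   12  baabaabb$aabababbbbbaab  b
   13  baabb$aabababbbbbaabbaa  a
   14  baabbaabaabb$aabababbbb  b
   15  bababbbbbaabbaabaabb$aa  a
   16  babbbbbaabbaabaabb$aaba  a
   17  bb$aabababbbbbaabbaabaa  a
   18  bbaabaabb$aabababbbbbaa  a
   19  bbaabbaabaabb$aabababbb  b
   20  bbbaabbaabaabb$aabababb  b
   21  bbbbaabbaabaabb$aababab  b
   22  bbbbbaabbaabaabb$aababa  a

bb$bbaabaabbbabaaaabbba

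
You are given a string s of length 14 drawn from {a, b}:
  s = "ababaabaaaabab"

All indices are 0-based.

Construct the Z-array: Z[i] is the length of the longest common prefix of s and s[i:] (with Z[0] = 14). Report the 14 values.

[14, 0, 3, 0, 1, 3, 0, 1, 1, 1, 4, 0, 2, 0]

Z[0]=14
i=1: outside box; Z[1]=0
i=2: outside box; Z[2]=3 extend→box=[2,5)
i=3: min(r-i=2, Z[1]=0)=0; Z[3]=0
i=4: min(r-i=1, Z[2]=3)=1; Z[4]=1
i=5: outside box; Z[5]=3 extend→box=[5,8)
i=6: min(r-i=2, Z[1]=0)=0; Z[6]=0
i=7: min(r-i=1, Z[2]=3)=1; Z[7]=1
i=8: outside box; Z[8]=1 extend→box=[8,9)
i=9: outside box; Z[9]=1 extend→box=[9,10)
i=10: outside box; Z[10]=4 extend→box=[10,14)
i=11: min(r-i=3, Z[1]=0)=0; Z[11]=0
i=12: min(r-i=2, Z[2]=3)=2; Z[12]=2
i=13: min(r-i=1, Z[3]=0)=0; Z[13]=0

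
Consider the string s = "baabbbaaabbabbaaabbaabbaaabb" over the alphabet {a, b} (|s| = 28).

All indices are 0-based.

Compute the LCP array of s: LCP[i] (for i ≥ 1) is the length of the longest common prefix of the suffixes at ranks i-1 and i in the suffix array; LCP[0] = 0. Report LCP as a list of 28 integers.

[0, 5, 6, 2, 4, 6, 5, 4, 1, 3, 8, 5, 4, 3, 0, 1, 6, 7, 3, 5, 2, 1, 2, 7, 8, 4, 3, 2]

rank | idx | suffix
   0 |  23 | aaabb
   1 |  14 | aaabbaabbaaabb
   2 |   6 | aaabbabbaaabbaabbaaabb
   3 |  24 | aabb
   4 |  19 | aabbaaabb
   5 |  15 | aabbaabbaaabb
   6 |   7 | aabbabbaaabbaabbaaabb
   7 |   1 | aabbbaaabbabbaaabbaabbaaabb
   8 |  25 | abb
   9 |  20 | abbaaabb
  10 |  11 | abbaaabbaabbaaabb
  11 |  16 | abbaabbaaabb
  12 |   8 | abbabbaaabbaabbaaabb
  13 |   2 | abbbaaabbabbaaabbaabbaaabb
  14 |  27 | b
  15 |  22 | baaabb
  16 |  13 | baaabbaabbaaabb
  17 |   5 | baaabbabbaaabbaabbaaabb
  18 |  18 | baabbaaabb
  19 |   0 | baabbbaaabbabbaaabbaabbaaabb
  20 |  10 | babbaaabbaabbaaabb
  21 |  26 | bb
  22 |  21 | bbaaabb
  23 |  12 | bbaaabbaabbaaabb
  24 |   4 | bbaaabbabbaaabbaabbaaabb
  25 |  17 | bbaabbaaabb
  26 |   9 | bbabbaaabbaabbaaabb
  27 |   3 | bbbaaabbabbaaabbaabbaaabb

SA = [23, 14, 6, 24, 19, 15, 7, 1, 25, 20, 11, 16, 8, 2, 27, 22, 13, 5, 18, 0, 10, 26, 21, 12, 4, 17, 9, 3]
[i] adj suffixes → lcp
  [1] 23/14 → 5 ('aaabb')
  [2] 14/6 → 6 ('aaabba')
  [3] 6/24 → 2 ('aa')
  [4] 24/19 → 4 ('aabb')
  [5] 19/15 → 6 ('aabbaa')
  [6] 15/7 → 5 ('aabba')
  [7] 7/1 → 4 ('aabb')
  [8] 1/25 → 1 ('a')
  [9] 25/20 → 3 ('abb')
  [10] 20/11 → 8 ('abbaaabb')
  [11] 11/16 → 5 ('abbaa')
  [12] 16/8 → 4 ('abba')
  [13] 8/2 → 3 ('abb')
  [14] 2/27 → 0 ('')
  [15] 27/22 → 1 ('b')
  [16] 22/13 → 6 ('baaabb')
  [17] 13/5 → 7 ('baaabba')
  [18] 5/18 → 3 ('baa')
  [19] 18/0 → 5 ('baabb')
  [20] 0/10 → 2 ('ba')
  [21] 10/26 → 1 ('b')
  [22] 26/21 → 2 ('bb')
  [23] 21/12 → 7 ('bbaaabb')
  [24] 12/4 → 8 ('bbaaabba')
  [25] 4/17 → 4 ('bbaa')
  [26] 17/9 → 3 ('bba')
  [27] 9/3 → 2 ('bb')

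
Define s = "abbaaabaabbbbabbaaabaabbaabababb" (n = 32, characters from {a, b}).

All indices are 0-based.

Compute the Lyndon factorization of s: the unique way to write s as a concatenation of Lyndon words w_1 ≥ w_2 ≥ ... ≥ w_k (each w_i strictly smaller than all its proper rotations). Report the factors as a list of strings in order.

emit factor 1: 'abb' (i=0, period=3)
emit factor 2: 'aaabaabbbbabb' (i=3, period=13)
emit factor 3: 'aaabaabbaabababb' (i=16, period=16)

["abb", "aaabaabbbbabb", "aaabaabbaabababb"]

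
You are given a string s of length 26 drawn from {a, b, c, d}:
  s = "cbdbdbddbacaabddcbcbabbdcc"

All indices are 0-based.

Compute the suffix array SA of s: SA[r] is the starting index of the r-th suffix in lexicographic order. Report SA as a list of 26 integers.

rank | idx | suffix
   0 |  11 | aabddcbcbabbdcc
   1 |  20 | abbdcc
   2 |  12 | abddcbcbabbdcc
   3 |   9 | acaabddcbcbabbdcc
   4 |  19 | babbdcc
   5 |   8 | bacaabddcbcbabbdcc
   6 |  21 | bbdcc
   7 |  17 | bcbabbdcc
   8 |   1 | bdbdbddbacaabddcbcbabbdcc
   9 |   3 | bdbddbacaabddcbcbabbdcc
  10 |  22 | bdcc
  11 |   5 | bddbacaabddcbcbabbdcc
  12 |  13 | bddcbcbabbdcc
  13 |  25 | c
  14 |  10 | caabddcbcbabbdcc
  15 |  18 | cbabbdcc
  16 |  16 | cbcbabbdcc
  17 |   0 | cbdbdbddbacaabddcbcbabbdcc
  18 |  24 | cc
  19 |   7 | dbacaabddcbcbabbdcc
  20 |   2 | dbdbddbacaabddcbcbabbdcc
  21 |   4 | dbddbacaabddcbcbabbdcc
  22 |  15 | dcbcbabbdcc
  23 |  23 | dcc
  24 |   6 | ddbacaabddcbcbabbdcc
  25 |  14 | ddcbcbabbdcc

[11, 20, 12, 9, 19, 8, 21, 17, 1, 3, 22, 5, 13, 25, 10, 18, 16, 0, 24, 7, 2, 4, 15, 23, 6, 14]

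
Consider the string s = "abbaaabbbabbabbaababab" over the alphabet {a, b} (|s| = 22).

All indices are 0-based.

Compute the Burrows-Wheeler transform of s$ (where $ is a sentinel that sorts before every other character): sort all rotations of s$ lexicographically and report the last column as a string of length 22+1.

bbbabba$bbaabbaabbaaaba

rank  rotation                 last
    0  $abbaaabbbabbabbaababab  b
    1  aaabbbabbabbaababab$abb  b
    2  aababab$abbaaabbbabbabb  b
    3  aabbbabbabbaababab$abba  a
    4  ab$abbaaabbbabbabbaabab  b
    5  abab$abbaaabbbabbabbaab  b
    6  ababab$abbaaabbbabbabba  a
    7  abbaaabbbabbabbaababab$  $
    8  abbaababab$abbaaabbbabb  b
    9  abbabbaababab$abbaaabbb  b
   10  abbbabbabbaababab$abbaa  a
   11  b$abbaaabbbabbabbaababa  a
   12  baaabbbabbabbaababab$ab  b
   13  baababab$abbaaabbbabbab  b
   14  bab$abbaaabbbabbabbaaba  a
   15  babab$abbaaabbbabbabbaa  a
   16  babbaababab$abbaaabbbab  b
   17  babbabbaababab$abbaaabb  b
   18  bbaaabbbabbabbaababab$a  a
   19  bbaababab$abbaaabbbabba  a
   20  bbabbaababab$abbaaabbba  a
   21  bbabbabbaababab$abbaaab  b
   22  bbbabbabbaababab$abbaaa  a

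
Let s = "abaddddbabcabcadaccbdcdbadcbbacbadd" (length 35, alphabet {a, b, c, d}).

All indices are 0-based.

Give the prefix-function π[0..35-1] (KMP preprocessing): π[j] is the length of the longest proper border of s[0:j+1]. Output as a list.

π[0] = 0
j=1 s[j]='b': π[1]=0 (border '')
j=2 s[j]='a': π[2]=1 (border 'a')
j=3 s[j]='d': k: 1→0; π[3]=0 (border '')
j=4 s[j]='d': π[4]=0 (border '')
j=5 s[j]='d': π[5]=0 (border '')
j=6 s[j]='d': π[6]=0 (border '')
j=7 s[j]='b': π[7]=0 (border '')
j=8 s[j]='a': π[8]=1 (border 'a')
j=9 s[j]='b': π[9]=2 (border 'ab')
j=10 s[j]='c': k: 2→0; π[10]=0 (border '')
j=11 s[j]='a': π[11]=1 (border 'a')
j=12 s[j]='b': π[12]=2 (border 'ab')
j=13 s[j]='c': k: 2→0; π[13]=0 (border '')
j=14 s[j]='a': π[14]=1 (border 'a')
j=15 s[j]='d': k: 1→0; π[15]=0 (border '')
j=16 s[j]='a': π[16]=1 (border 'a')
j=17 s[j]='c': k: 1→0; π[17]=0 (border '')
j=18 s[j]='c': π[18]=0 (border '')
j=19 s[j]='b': π[19]=0 (border '')
j=20 s[j]='d': π[20]=0 (border '')
j=21 s[j]='c': π[21]=0 (border '')
j=22 s[j]='d': π[22]=0 (border '')
j=23 s[j]='b': π[23]=0 (border '')
j=24 s[j]='a': π[24]=1 (border 'a')
j=25 s[j]='d': k: 1→0; π[25]=0 (border '')
j=26 s[j]='c': π[26]=0 (border '')
j=27 s[j]='b': π[27]=0 (border '')
j=28 s[j]='b': π[28]=0 (border '')
j=29 s[j]='a': π[29]=1 (border 'a')
j=30 s[j]='c': k: 1→0; π[30]=0 (border '')
j=31 s[j]='b': π[31]=0 (border '')
j=32 s[j]='a': π[32]=1 (border 'a')
j=33 s[j]='d': k: 1→0; π[33]=0 (border '')
j=34 s[j]='d': π[34]=0 (border '')

[0, 0, 1, 0, 0, 0, 0, 0, 1, 2, 0, 1, 2, 0, 1, 0, 1, 0, 0, 0, 0, 0, 0, 0, 1, 0, 0, 0, 0, 1, 0, 0, 1, 0, 0]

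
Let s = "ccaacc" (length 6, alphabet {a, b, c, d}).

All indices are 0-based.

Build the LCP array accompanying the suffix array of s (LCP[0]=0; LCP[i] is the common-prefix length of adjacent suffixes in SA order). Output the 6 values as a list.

rank→(start, suffix):
  0 → (2, 'aacc')
  1 → (3, 'acc')
  2 → (5, 'c')
  3 → (1, 'caacc')
  4 → (4, 'cc')
  5 → (0, 'ccaacc')

SA = [2, 3, 5, 1, 4, 0]
rank  pair      lcp
   1  s[2:],s[3:]  1  'a'
   2  s[3:],s[5:]  0  ''
   3  s[5:],s[1:]  1  'c'
   4  s[1:],s[4:]  1  'c'
   5  s[4:],s[0:]  2  'cc'

[0, 1, 0, 1, 1, 2]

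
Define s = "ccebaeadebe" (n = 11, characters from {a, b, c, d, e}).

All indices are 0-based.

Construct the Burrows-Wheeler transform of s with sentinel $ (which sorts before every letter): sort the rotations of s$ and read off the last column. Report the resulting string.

eebee$cabacd

rank  rotation      last
    0  $ccebaeadebe  e
    1  adebe$ccebae  e
    2  aeadebe$cceb  b
    3  baeadebe$cce  e
    4  be$ccebaeade  e
    5  ccebaeadebe$  $
    6  cebaeadebe$c  c
    7  debe$ccebaea  a
    8  e$ccebaeadeb  b
    9  eadebe$cceba  a
   10  ebaeadebe$cc  c
   11  ebe$ccebaead  d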